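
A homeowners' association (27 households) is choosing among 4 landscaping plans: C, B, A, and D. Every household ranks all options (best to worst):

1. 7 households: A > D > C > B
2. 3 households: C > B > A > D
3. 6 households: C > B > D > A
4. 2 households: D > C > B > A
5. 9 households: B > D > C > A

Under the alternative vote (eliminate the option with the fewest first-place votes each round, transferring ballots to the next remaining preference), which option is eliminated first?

D

Round 1: C 9, B 9, A 7, D 2. Eliminate D.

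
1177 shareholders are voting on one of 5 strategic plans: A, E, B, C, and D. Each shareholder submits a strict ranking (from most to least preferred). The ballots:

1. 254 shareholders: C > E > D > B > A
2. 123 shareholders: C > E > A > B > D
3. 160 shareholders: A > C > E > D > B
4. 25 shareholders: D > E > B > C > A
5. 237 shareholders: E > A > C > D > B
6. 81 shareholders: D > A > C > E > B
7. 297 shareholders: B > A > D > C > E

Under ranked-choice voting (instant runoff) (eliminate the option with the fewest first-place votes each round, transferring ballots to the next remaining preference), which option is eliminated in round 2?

A

Round 1: A 160, E 237, B 297, C 377, D 106. Eliminate D.
Round 2: A 241, E 262, B 297, C 377. Eliminate A.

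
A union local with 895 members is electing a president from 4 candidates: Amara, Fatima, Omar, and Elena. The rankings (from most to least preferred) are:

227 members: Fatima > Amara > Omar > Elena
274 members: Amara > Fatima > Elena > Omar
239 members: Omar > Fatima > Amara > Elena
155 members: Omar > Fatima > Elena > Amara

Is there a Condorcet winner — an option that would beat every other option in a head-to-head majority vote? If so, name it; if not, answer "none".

Fatima

Fatima vs Amara: 621–274 for Fatima.
Fatima vs Omar: 501–394 for Fatima.
Fatima vs Elena: 895–0 for Fatima.
Fatima beats every other option head-to-head.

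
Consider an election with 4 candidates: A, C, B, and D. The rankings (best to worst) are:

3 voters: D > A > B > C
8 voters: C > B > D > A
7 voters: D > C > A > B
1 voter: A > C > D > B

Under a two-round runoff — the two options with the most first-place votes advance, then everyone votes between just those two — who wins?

D

Round 1 first-place votes: A 1, C 8, B 0, D 10.
D and C advance.
Runoff: D is preferred to C by 10 voters; C by 9.
D wins the runoff.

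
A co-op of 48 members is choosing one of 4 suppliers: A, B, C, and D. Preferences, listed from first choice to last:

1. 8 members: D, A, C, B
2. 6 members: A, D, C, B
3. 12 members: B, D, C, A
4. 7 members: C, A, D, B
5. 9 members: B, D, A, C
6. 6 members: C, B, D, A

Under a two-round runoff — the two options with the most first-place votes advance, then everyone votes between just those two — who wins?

C

Round 1 first-place votes: A 6, B 21, C 13, D 8.
B and C advance.
Runoff: B is preferred to C by 21 voters; C by 27.
C wins the runoff.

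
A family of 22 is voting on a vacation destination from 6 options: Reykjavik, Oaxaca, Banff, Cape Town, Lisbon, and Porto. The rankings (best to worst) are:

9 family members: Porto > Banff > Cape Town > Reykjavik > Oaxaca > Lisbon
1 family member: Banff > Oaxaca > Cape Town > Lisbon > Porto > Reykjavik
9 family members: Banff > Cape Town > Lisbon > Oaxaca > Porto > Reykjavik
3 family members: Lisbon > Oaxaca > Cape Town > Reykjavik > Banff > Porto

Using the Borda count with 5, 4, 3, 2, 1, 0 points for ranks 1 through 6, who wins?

Reykjavik: 9·2 + 1·0 + 9·0 + 3·2 = 24
Oaxaca: 9·1 + 1·4 + 9·2 + 3·4 = 43
Banff: 9·4 + 1·5 + 9·5 + 3·1 = 89
Cape Town: 9·3 + 1·3 + 9·4 + 3·3 = 75
Lisbon: 9·0 + 1·2 + 9·3 + 3·5 = 44
Porto: 9·5 + 1·1 + 9·1 + 3·0 = 55
Banff has the highest Borda score (89).

Banff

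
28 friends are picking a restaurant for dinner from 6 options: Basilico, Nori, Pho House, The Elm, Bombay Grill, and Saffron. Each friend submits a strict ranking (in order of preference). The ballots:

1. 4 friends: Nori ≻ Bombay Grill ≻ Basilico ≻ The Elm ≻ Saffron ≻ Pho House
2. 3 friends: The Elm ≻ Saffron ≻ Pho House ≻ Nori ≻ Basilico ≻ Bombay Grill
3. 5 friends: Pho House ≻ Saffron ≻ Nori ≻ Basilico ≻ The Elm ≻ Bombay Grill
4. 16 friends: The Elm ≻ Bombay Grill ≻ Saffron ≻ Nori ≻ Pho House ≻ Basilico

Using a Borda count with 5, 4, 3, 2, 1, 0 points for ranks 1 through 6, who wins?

Basilico: 4·3 + 3·1 + 5·2 + 16·0 = 25
Nori: 4·5 + 3·2 + 5·3 + 16·2 = 73
Pho House: 4·0 + 3·3 + 5·5 + 16·1 = 50
The Elm: 4·2 + 3·5 + 5·1 + 16·5 = 108
Bombay Grill: 4·4 + 3·0 + 5·0 + 16·4 = 80
Saffron: 4·1 + 3·4 + 5·4 + 16·3 = 84
The Elm has the highest Borda score (108).

The Elm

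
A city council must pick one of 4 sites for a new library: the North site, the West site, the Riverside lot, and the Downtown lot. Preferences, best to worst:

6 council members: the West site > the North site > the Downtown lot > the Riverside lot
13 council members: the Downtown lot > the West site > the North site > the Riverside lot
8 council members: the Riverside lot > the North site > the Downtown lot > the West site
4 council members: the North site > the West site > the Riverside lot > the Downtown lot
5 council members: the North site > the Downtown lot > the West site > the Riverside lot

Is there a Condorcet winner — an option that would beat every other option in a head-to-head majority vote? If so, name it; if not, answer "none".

Checking pairwise contests:
the West site beats the North site 19–17.
the Downtown lot beats the West site 26–10.
the North site beats the Riverside lot 28–8.
the North site beats the Downtown lot 23–13.
Every option loses at least one head-to-head, so there is no Condorcet winner.

none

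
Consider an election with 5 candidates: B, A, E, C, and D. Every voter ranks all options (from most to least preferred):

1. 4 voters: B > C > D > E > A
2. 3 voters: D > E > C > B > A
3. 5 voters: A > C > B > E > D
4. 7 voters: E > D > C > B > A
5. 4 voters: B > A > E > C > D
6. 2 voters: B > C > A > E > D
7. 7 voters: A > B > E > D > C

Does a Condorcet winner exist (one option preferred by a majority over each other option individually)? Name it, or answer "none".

B

B vs A: 20–12 for B.
B vs E: 22–10 for B.
B vs C: 17–15 for B.
B vs D: 22–10 for B.
B beats every other option head-to-head.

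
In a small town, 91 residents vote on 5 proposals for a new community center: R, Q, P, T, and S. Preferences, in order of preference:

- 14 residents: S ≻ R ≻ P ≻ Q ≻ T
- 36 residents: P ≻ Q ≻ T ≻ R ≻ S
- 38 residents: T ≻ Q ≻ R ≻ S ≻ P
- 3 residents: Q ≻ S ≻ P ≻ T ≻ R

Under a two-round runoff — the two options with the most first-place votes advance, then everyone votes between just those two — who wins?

P

Round 1 first-place votes: R 0, Q 3, P 36, T 38, S 14.
T and P advance.
Runoff: T is preferred to P by 38 voters; P by 53.
P wins the runoff.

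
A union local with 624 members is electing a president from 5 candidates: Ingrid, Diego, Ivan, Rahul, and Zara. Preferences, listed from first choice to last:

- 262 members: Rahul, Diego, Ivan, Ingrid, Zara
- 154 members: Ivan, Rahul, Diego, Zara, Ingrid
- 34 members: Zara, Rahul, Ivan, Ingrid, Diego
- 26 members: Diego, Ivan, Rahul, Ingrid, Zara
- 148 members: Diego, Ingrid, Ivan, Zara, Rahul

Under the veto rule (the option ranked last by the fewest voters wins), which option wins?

Ivan

Last-place votes: Ingrid 154, Diego 34, Ivan 0, Rahul 148, Zara 288.
Ivan is ranked last by the fewest voters, so Ivan wins.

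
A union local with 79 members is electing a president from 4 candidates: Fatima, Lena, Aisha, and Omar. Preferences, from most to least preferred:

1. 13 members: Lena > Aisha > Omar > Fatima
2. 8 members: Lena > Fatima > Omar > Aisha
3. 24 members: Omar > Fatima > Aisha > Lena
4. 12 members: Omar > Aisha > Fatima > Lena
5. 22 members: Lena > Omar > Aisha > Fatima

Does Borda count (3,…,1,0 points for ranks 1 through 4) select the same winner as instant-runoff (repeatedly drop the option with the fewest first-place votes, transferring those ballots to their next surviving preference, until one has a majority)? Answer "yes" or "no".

no

Borda — scores: Fatima 76, Lena 129, Aisha 96, Omar 173. Winner: Omar.
Instant-runoff — R1 Fatima 0, Lena 43, Aisha 0, Omar 36 (Lena winner). Winner: Lena.
The two methods disagree.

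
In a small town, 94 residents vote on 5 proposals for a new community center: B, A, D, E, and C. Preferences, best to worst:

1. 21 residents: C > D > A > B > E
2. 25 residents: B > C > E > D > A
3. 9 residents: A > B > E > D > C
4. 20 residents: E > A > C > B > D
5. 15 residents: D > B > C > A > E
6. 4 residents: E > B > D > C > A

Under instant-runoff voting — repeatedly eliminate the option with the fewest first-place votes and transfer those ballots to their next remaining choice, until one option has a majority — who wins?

Round 1: B 25, A 9, D 15, E 24, C 21. Eliminate A.
Round 2: B 34, D 15, E 24, C 21. Eliminate D.
Round 3: B 49, E 24, C 21. B has a majority.

B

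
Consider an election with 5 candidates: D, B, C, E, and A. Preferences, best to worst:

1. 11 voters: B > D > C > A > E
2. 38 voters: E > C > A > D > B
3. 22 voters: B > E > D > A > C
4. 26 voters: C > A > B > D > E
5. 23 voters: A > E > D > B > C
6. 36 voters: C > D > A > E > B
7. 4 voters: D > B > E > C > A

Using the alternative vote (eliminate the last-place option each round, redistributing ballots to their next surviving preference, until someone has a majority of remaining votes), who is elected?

Round 1: D 4, B 33, C 62, E 38, A 23. Eliminate D.
Round 2: B 37, C 62, E 38, A 23. Eliminate A.
Round 3: B 37, C 62, E 61. Eliminate B.
Round 4: C 73, E 87. E has a majority.

E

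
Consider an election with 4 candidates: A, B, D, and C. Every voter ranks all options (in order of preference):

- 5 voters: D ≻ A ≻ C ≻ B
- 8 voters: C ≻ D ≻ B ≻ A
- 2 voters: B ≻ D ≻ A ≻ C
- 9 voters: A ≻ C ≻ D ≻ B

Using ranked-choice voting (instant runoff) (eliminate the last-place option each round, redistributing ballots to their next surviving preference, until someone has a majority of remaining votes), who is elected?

Round 1: A 9, B 2, D 5, C 8. Eliminate B.
Round 2: A 9, D 7, C 8. Eliminate D.
Round 3: A 16, C 8. A has a majority.

A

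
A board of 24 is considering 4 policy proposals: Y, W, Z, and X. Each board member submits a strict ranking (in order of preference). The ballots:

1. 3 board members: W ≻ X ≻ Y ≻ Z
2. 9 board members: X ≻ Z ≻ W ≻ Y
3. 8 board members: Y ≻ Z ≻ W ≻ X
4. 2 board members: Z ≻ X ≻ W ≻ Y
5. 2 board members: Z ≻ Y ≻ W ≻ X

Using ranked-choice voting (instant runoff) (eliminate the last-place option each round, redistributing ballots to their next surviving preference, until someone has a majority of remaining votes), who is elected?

Round 1: Y 8, W 3, Z 4, X 9. Eliminate W.
Round 2: Y 8, Z 4, X 12. Eliminate Z.
Round 3: Y 10, X 14. X has a majority.

X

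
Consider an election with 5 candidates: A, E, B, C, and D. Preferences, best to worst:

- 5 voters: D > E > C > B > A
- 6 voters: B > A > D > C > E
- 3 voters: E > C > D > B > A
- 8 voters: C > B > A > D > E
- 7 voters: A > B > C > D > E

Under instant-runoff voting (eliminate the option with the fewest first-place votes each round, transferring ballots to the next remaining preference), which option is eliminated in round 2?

D

Round 1: A 7, E 3, B 6, C 8, D 5. Eliminate E.
Round 2: A 7, B 6, C 11, D 5. Eliminate D.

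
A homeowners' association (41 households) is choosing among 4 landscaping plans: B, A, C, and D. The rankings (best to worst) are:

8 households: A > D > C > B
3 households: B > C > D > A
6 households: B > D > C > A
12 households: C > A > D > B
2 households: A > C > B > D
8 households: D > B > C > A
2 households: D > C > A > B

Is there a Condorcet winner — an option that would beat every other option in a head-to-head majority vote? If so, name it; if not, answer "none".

none

Checking pairwise contests:
A beats B 24–17.
C beats A 31–10.
D beats C 24–17.
A beats D 22–19.
Every option loses at least one head-to-head, so there is no Condorcet winner.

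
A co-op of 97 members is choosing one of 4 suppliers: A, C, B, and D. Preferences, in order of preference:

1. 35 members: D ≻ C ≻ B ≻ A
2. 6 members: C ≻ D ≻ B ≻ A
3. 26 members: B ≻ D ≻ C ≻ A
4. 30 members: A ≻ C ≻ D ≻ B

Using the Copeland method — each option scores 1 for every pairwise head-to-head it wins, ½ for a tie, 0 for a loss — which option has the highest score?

D

A: loses to C, B, and D → score 0.
C: beats A and B; loses to D → score 2.
B: beats A; loses to C and D → score 1.
D: beats A, C, and B → score 3.
D has the best pairwise record.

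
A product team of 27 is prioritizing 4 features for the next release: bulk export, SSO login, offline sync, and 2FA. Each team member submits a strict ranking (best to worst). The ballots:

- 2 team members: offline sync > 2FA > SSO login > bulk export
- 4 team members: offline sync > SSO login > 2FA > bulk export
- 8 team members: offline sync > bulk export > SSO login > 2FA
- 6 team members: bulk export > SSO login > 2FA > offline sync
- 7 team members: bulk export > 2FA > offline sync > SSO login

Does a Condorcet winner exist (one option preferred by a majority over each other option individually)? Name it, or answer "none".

offline sync

offline sync vs bulk export: 14–13 for offline sync.
offline sync vs SSO login: 21–6 for offline sync.
offline sync vs 2FA: 14–13 for offline sync.
offline sync beats every other option head-to-head.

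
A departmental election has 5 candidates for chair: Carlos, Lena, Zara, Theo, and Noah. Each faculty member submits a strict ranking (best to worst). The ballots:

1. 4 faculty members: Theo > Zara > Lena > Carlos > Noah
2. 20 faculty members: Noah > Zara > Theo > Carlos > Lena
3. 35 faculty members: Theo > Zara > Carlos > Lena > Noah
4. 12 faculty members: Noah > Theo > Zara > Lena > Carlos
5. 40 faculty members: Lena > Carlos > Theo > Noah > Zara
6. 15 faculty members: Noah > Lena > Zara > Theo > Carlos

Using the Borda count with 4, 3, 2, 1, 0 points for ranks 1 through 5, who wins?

Theo

Carlos: 4·1 + 20·1 + 35·2 + 12·0 + 40·3 + 15·0 = 214
Lena: 4·2 + 20·0 + 35·1 + 12·1 + 40·4 + 15·3 = 260
Zara: 4·3 + 20·3 + 35·3 + 12·2 + 40·0 + 15·2 = 231
Theo: 4·4 + 20·2 + 35·4 + 12·3 + 40·2 + 15·1 = 327
Noah: 4·0 + 20·4 + 35·0 + 12·4 + 40·1 + 15·4 = 228
Theo has the highest Borda score (327).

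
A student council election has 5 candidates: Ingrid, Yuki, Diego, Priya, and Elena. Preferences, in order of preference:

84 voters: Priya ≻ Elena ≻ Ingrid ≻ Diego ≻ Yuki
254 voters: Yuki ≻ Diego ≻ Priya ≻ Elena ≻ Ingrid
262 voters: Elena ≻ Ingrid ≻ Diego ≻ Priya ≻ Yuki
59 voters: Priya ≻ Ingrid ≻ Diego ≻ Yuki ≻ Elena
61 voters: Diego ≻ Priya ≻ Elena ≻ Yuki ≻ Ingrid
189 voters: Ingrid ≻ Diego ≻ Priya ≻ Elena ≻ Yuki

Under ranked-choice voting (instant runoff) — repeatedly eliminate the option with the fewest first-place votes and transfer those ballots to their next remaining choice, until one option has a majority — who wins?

Round 1: Ingrid 189, Yuki 254, Diego 61, Priya 143, Elena 262. Eliminate Diego.
Round 2: Ingrid 189, Yuki 254, Priya 204, Elena 262. Eliminate Ingrid.
Round 3: Yuki 254, Priya 393, Elena 262. Eliminate Yuki.
Round 4: Priya 647, Elena 262. Priya has a majority.

Priya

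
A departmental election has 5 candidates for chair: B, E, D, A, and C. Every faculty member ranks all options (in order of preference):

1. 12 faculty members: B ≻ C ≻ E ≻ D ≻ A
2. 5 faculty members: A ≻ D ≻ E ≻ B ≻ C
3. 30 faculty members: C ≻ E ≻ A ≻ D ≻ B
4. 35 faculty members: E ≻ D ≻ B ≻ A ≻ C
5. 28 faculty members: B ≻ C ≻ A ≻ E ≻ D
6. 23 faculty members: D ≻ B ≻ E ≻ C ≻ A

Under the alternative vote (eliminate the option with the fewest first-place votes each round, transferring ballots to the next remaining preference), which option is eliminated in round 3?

C

Round 1: B 40, E 35, D 23, A 5, C 30. Eliminate A.
Round 2: B 40, E 35, D 28, C 30. Eliminate D.
Round 3: B 63, E 40, C 30. Eliminate C.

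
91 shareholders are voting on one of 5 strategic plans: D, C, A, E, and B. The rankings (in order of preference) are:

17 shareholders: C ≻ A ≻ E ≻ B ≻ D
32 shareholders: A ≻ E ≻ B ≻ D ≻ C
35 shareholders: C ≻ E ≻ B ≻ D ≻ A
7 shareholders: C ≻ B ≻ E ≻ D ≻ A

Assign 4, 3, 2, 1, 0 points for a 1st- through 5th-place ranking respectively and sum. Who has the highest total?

E

D: 17·0 + 32·1 + 35·1 + 7·1 = 74
C: 17·4 + 32·0 + 35·4 + 7·4 = 236
A: 17·3 + 32·4 + 35·0 + 7·0 = 179
E: 17·2 + 32·3 + 35·3 + 7·2 = 249
B: 17·1 + 32·2 + 35·2 + 7·3 = 172
E has the highest Borda score (249).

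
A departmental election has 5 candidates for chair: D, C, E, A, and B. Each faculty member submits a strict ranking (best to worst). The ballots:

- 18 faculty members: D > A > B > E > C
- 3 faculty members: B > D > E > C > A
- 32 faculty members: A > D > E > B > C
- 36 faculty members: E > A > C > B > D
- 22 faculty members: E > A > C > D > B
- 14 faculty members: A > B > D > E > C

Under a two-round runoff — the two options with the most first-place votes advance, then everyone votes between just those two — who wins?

Round 1 first-place votes: D 18, C 0, E 58, A 46, B 3.
E and A advance.
Runoff: E is preferred to A by 61 voters; A by 64.
A wins the runoff.

A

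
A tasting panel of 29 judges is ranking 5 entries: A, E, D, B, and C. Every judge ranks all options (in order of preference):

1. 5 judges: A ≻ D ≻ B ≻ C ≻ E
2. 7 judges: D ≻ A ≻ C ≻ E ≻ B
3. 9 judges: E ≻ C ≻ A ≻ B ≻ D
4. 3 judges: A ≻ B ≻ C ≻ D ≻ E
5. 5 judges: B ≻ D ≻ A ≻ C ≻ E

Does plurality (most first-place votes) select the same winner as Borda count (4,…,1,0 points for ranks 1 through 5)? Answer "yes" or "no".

no

Plurality — first-place votes: A 8, E 9, D 7, B 5, C 0. Winner: E.
Borda — scores: A 81, E 43, D 61, B 48, C 57. Winner: A.
The two methods disagree.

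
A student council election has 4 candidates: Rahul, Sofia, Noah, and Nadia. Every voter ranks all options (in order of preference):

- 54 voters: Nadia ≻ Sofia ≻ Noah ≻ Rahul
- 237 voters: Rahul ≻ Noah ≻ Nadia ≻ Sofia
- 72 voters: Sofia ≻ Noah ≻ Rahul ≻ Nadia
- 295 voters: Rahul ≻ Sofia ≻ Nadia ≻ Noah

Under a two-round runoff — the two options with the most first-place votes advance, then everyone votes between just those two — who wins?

Rahul

Round 1 first-place votes: Rahul 532, Sofia 72, Noah 0, Nadia 54.
Rahul and Sofia advance.
Runoff: Rahul is preferred to Sofia by 532 voters; Sofia by 126.
Rahul wins the runoff.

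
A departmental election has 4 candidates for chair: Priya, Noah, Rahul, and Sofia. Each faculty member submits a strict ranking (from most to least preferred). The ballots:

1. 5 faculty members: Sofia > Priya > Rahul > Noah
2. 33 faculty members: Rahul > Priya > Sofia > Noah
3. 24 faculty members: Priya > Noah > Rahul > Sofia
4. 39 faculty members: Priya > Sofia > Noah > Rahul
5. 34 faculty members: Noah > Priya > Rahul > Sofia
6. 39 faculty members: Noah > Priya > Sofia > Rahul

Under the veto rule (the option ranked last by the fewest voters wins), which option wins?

Priya

Last-place votes: Priya 0, Noah 38, Rahul 78, Sofia 58.
Priya is ranked last by the fewest voters, so Priya wins.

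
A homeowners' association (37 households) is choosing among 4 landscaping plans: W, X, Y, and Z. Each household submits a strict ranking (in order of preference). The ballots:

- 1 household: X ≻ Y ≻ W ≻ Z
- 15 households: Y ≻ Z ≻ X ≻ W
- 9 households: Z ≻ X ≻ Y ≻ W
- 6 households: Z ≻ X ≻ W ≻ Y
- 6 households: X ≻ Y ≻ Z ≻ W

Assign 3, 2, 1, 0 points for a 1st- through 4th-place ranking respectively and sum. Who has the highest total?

Z

W: 1·1 + 15·0 + 9·0 + 6·1 + 6·0 = 7
X: 1·3 + 15·1 + 9·2 + 6·2 + 6·3 = 66
Y: 1·2 + 15·3 + 9·1 + 6·0 + 6·2 = 68
Z: 1·0 + 15·2 + 9·3 + 6·3 + 6·1 = 81
Z has the highest Borda score (81).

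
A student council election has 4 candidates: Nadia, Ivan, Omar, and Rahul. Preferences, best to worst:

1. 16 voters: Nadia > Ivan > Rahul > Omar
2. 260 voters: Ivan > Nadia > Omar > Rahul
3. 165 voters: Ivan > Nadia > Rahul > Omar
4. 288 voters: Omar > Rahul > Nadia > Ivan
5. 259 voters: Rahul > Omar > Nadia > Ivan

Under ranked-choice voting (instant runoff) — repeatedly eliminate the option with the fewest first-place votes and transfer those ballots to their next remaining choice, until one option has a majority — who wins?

Round 1: Nadia 16, Ivan 425, Omar 288, Rahul 259. Eliminate Nadia.
Round 2: Ivan 441, Omar 288, Rahul 259. Eliminate Rahul.
Round 3: Ivan 441, Omar 547. Omar has a majority.

Omar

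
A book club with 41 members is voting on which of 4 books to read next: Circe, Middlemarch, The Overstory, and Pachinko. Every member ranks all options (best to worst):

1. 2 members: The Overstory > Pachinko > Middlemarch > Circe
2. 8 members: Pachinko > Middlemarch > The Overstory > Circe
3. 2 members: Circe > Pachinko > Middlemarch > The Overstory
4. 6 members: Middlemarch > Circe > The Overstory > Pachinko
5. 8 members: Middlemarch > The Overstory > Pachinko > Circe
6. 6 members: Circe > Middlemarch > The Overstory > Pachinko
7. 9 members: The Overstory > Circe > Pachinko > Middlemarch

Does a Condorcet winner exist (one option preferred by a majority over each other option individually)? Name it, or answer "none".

none

Checking pairwise contests:
Middlemarch beats Circe 24–17.
Pachinko beats Middlemarch 21–20.
Middlemarch beats The Overstory 30–11.
Circe beats Pachinko 23–18.
Every option loses at least one head-to-head, so there is no Condorcet winner.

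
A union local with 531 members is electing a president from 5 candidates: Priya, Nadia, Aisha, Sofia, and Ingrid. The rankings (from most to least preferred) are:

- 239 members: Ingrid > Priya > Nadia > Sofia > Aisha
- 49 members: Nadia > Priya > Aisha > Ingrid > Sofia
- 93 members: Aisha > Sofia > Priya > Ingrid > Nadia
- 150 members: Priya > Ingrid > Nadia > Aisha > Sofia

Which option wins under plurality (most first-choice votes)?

Ingrid

First-place votes: Priya 150, Nadia 49, Aisha 93, Sofia 0, Ingrid 239.
Ingrid has the most first-place votes.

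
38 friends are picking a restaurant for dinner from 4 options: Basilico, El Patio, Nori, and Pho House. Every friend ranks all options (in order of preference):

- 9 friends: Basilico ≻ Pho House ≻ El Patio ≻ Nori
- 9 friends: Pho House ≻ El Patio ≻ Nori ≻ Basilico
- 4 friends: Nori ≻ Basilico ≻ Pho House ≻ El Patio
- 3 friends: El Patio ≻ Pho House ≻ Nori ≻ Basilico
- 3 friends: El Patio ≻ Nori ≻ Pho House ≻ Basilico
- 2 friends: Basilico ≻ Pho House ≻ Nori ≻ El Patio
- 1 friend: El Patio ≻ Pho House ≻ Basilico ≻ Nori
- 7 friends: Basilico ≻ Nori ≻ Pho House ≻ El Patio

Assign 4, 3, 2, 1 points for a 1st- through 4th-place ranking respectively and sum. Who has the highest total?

Basilico: 9·4 + 9·1 + 4·3 + 3·1 + 3·1 + 2·4 + 1·2 + 7·4 = 101
El Patio: 9·2 + 9·3 + 4·1 + 3·4 + 3·4 + 2·1 + 1·4 + 7·1 = 86
Nori: 9·1 + 9·2 + 4·4 + 3·2 + 3·3 + 2·2 + 1·1 + 7·3 = 84
Pho House: 9·3 + 9·4 + 4·2 + 3·3 + 3·2 + 2·3 + 1·3 + 7·2 = 109
Pho House has the highest Borda score (109).

Pho House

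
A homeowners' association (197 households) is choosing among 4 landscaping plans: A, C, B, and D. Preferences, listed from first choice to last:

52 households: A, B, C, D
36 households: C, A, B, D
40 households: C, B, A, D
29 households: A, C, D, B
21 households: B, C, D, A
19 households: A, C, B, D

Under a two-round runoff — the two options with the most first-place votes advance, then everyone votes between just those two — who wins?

Round 1 first-place votes: A 100, C 76, B 21, D 0.
A and C advance.
Runoff: A is preferred to C by 100 voters; C by 97.
A wins the runoff.

A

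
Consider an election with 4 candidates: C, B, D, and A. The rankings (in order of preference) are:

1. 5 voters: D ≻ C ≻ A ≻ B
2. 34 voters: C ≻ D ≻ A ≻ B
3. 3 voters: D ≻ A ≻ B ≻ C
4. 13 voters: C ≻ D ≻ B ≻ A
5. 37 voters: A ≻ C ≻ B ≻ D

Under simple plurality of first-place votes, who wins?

C

First-place votes: C 47, B 0, D 8, A 37.
C has the most first-place votes.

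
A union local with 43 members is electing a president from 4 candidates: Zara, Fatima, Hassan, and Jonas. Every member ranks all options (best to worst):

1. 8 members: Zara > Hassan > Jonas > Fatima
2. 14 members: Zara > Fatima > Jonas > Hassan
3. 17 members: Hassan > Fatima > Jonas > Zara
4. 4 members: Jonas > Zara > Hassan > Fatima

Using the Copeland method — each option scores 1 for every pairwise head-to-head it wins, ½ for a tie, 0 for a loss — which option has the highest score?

Zara

Zara: beats Fatima, Hassan, and Jonas → score 3.
Fatima: beats Jonas; loses to Zara and Hassan → score 1.
Hassan: beats Fatima and Jonas; loses to Zara → score 2.
Jonas: loses to Zara, Fatima, and Hassan → score 0.
Zara has the best pairwise record.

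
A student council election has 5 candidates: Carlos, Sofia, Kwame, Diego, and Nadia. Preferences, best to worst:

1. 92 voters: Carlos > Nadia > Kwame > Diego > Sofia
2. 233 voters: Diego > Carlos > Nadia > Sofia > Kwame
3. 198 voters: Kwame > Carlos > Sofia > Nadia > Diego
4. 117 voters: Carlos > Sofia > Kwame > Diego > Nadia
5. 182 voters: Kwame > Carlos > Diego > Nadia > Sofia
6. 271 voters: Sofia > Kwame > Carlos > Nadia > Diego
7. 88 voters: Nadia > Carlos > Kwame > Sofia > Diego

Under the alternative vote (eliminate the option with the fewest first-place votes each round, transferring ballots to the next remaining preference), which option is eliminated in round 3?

Round 1: Carlos 209, Sofia 271, Kwame 380, Diego 233, Nadia 88. Eliminate Nadia.
Round 2: Carlos 297, Sofia 271, Kwame 380, Diego 233. Eliminate Diego.
Round 3: Carlos 530, Sofia 271, Kwame 380. Eliminate Sofia.

Sofia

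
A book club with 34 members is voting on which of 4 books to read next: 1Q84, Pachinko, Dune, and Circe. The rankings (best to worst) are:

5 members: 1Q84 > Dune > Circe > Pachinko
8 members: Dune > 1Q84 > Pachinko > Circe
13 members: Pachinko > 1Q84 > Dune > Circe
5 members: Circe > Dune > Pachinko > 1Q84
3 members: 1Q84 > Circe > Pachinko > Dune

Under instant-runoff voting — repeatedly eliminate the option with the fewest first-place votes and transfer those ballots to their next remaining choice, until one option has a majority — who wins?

Dune

Round 1: 1Q84 8, Pachinko 13, Dune 8, Circe 5. Eliminate Circe.
Round 2: 1Q84 8, Pachinko 13, Dune 13. Eliminate 1Q84.
Round 3: Pachinko 16, Dune 18. Dune has a majority.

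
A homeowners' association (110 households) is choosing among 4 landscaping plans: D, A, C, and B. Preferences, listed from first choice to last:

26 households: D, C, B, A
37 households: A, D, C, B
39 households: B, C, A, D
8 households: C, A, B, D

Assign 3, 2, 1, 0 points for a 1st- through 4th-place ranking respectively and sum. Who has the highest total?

C

D: 26·3 + 37·2 + 39·0 + 8·0 = 152
A: 26·0 + 37·3 + 39·1 + 8·2 = 166
C: 26·2 + 37·1 + 39·2 + 8·3 = 191
B: 26·1 + 37·0 + 39·3 + 8·1 = 151
C has the highest Borda score (191).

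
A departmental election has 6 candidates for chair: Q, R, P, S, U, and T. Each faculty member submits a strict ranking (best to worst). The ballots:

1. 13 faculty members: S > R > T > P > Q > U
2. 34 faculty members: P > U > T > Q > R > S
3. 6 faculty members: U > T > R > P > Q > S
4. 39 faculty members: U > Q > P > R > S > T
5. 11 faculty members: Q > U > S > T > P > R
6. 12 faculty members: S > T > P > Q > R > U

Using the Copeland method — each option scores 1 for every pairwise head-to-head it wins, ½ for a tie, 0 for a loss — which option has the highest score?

Q: beats R and S; loses to P, U, and T → score 2.
R: beats S; loses to Q, P, U, and T → score 1.
P: beats Q, R, S, U, and T → score 5.
S: beats T; loses to Q, R, P, and U → score 1.
U: beats Q, R, S, and T; loses to P → score 4.
T: beats Q and R; loses to P, S, and U → score 2.
P has the best pairwise record.

P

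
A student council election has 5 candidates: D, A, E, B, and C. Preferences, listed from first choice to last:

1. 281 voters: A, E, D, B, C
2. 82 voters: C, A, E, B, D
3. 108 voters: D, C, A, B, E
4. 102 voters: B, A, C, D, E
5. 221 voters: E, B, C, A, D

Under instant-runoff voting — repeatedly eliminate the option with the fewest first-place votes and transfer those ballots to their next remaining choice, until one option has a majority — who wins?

Round 1: D 108, A 281, E 221, B 102, C 82. Eliminate C.
Round 2: D 108, A 363, E 221, B 102. Eliminate B.
Round 3: D 108, A 465, E 221. A has a majority.

A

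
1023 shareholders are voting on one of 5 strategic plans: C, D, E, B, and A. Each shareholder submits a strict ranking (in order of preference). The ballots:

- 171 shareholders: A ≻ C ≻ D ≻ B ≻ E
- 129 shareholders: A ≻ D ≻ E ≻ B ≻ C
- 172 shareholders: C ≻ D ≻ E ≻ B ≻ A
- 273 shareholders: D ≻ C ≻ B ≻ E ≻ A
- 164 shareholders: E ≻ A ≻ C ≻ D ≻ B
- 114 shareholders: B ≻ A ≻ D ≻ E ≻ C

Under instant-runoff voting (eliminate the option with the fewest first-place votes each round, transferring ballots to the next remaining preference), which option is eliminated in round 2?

Round 1: C 172, D 273, E 164, B 114, A 300. Eliminate B.
Round 2: C 172, D 273, E 164, A 414. Eliminate E.

E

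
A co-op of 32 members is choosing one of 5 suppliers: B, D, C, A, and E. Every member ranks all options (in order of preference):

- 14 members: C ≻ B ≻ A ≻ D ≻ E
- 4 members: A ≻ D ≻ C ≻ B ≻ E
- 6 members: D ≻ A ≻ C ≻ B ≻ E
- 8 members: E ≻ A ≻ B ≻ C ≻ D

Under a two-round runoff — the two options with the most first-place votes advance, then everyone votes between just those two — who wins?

C

Round 1 first-place votes: B 0, D 6, C 14, A 4, E 8.
C and E advance.
Runoff: C is preferred to E by 24 voters; E by 8.
C wins the runoff.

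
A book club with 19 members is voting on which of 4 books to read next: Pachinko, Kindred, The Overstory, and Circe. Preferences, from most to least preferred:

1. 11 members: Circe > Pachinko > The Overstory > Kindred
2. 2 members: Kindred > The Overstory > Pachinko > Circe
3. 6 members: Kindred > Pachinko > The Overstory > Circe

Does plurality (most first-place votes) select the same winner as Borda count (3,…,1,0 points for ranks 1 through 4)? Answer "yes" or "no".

no

Plurality — first-place votes: Pachinko 0, Kindred 8, The Overstory 0, Circe 11. Winner: Circe.
Borda — scores: Pachinko 36, Kindred 24, The Overstory 21, Circe 33. Winner: Pachinko.
The two methods disagree.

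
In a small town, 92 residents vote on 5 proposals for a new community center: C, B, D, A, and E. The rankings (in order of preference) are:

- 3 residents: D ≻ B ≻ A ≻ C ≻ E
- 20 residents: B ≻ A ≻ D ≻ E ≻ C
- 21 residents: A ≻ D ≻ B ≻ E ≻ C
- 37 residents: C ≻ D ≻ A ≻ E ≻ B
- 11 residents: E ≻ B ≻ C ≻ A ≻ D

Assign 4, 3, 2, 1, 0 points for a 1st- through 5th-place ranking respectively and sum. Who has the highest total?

A

C: 3·1 + 20·0 + 21·0 + 37·4 + 11·2 = 173
B: 3·3 + 20·4 + 21·2 + 37·0 + 11·3 = 164
D: 3·4 + 20·2 + 21·3 + 37·3 + 11·0 = 226
A: 3·2 + 20·3 + 21·4 + 37·2 + 11·1 = 235
E: 3·0 + 20·1 + 21·1 + 37·1 + 11·4 = 122
A has the highest Borda score (235).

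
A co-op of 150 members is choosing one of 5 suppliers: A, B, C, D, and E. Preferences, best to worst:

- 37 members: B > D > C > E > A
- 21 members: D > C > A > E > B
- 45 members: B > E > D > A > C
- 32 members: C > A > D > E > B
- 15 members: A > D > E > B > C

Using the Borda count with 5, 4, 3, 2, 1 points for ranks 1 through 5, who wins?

A: 37·1 + 21·3 + 45·2 + 32·4 + 15·5 = 393
B: 37·5 + 21·1 + 45·5 + 32·1 + 15·2 = 493
C: 37·3 + 21·4 + 45·1 + 32·5 + 15·1 = 415
D: 37·4 + 21·5 + 45·3 + 32·3 + 15·4 = 544
E: 37·2 + 21·2 + 45·4 + 32·2 + 15·3 = 405
D has the highest Borda score (544).

D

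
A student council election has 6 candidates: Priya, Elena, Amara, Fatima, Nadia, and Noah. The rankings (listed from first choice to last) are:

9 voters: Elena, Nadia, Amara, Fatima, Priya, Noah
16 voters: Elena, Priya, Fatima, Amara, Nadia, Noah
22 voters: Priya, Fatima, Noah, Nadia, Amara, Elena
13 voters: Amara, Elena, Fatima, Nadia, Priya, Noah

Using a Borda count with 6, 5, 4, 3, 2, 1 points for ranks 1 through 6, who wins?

Priya

Priya: 9·2 + 16·5 + 22·6 + 13·2 = 256
Elena: 9·6 + 16·6 + 22·1 + 13·5 = 237
Amara: 9·4 + 16·3 + 22·2 + 13·6 = 206
Fatima: 9·3 + 16·4 + 22·5 + 13·4 = 253
Nadia: 9·5 + 16·2 + 22·3 + 13·3 = 182
Noah: 9·1 + 16·1 + 22·4 + 13·1 = 126
Priya has the highest Borda score (256).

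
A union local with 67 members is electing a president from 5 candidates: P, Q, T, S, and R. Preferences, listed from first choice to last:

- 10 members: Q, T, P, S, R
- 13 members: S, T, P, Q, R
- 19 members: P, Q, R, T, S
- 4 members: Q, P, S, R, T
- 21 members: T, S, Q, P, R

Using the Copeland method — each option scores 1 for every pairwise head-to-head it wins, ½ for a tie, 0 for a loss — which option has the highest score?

P: beats R; loses to Q, T, and S → score 1.
Q: beats P and R; loses to T and S → score 2.
T: beats P, Q, S, and R → score 4.
S: beats P, Q, and R; loses to T → score 3.
R: loses to P, Q, T, and S → score 0.
T has the best pairwise record.

T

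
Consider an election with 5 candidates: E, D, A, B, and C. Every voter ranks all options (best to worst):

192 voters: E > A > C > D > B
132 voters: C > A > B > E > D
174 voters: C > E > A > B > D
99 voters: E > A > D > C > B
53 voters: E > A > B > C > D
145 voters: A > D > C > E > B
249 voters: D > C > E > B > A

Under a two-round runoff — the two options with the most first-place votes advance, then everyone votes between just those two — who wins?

Round 1 first-place votes: E 344, D 249, A 145, B 0, C 306.
E and C advance.
Runoff: E is preferred to C by 344 voters; C by 700.
C wins the runoff.

C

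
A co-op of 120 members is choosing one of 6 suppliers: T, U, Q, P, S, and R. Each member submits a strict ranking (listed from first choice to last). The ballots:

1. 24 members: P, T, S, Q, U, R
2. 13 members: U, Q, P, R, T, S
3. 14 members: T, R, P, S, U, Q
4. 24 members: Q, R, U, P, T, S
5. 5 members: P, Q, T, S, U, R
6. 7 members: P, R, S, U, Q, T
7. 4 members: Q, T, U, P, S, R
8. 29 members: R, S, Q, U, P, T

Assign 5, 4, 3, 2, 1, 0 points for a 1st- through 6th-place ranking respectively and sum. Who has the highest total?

Q

T: 24·4 + 13·1 + 14·5 + 24·1 + 5·3 + 7·0 + 4·4 + 29·0 = 234
U: 24·1 + 13·5 + 14·1 + 24·3 + 5·1 + 7·2 + 4·3 + 29·2 = 264
Q: 24·2 + 13·4 + 14·0 + 24·5 + 5·4 + 7·1 + 4·5 + 29·3 = 354
P: 24·5 + 13·3 + 14·3 + 24·2 + 5·5 + 7·5 + 4·2 + 29·1 = 346
S: 24·3 + 13·0 + 14·2 + 24·0 + 5·2 + 7·3 + 4·1 + 29·4 = 251
R: 24·0 + 13·2 + 14·4 + 24·4 + 5·0 + 7·4 + 4·0 + 29·5 = 351
Q has the highest Borda score (354).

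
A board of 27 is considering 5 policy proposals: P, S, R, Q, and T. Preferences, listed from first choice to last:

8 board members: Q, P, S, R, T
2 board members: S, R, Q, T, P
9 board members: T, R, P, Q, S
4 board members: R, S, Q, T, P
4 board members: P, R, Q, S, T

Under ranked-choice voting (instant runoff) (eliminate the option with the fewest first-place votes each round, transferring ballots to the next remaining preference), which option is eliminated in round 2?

Round 1: P 4, S 2, R 4, Q 8, T 9. Eliminate S.
Round 2: P 4, R 6, Q 8, T 9. Eliminate P.

P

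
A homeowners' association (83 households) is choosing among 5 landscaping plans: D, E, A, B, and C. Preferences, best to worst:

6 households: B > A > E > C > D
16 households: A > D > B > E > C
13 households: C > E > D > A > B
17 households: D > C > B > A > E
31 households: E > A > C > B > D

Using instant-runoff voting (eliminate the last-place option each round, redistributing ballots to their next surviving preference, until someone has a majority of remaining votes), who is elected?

Round 1: D 17, E 31, A 16, B 6, C 13. Eliminate B.
Round 2: D 17, E 31, A 22, C 13. Eliminate C.
Round 3: D 17, E 44, A 22. E has a majority.

E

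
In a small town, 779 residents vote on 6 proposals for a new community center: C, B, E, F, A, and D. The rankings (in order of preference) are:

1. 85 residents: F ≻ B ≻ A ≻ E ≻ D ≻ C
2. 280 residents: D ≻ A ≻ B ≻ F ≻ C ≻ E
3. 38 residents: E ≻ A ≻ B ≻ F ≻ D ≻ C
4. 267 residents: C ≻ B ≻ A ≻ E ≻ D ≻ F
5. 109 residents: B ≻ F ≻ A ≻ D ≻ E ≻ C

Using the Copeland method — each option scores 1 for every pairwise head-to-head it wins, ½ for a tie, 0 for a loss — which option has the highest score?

B

C: beats E; loses to B, F, A, and D → score 1.
B: beats C, E, F, A, and D → score 5.
E: beats D; loses to C, B, F, and A → score 1.
F: beats C and E; loses to B, A, and D → score 2.
A: beats C, E, F, and D; loses to B → score 4.
D: beats C and F; loses to B, E, and A → score 2.
B has the best pairwise record.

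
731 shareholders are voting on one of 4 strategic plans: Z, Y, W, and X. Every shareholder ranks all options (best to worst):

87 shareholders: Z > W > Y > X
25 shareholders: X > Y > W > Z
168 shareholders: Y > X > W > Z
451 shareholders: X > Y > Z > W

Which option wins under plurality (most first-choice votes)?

X

First-place votes: Z 87, Y 168, W 0, X 476.
X has the most first-place votes.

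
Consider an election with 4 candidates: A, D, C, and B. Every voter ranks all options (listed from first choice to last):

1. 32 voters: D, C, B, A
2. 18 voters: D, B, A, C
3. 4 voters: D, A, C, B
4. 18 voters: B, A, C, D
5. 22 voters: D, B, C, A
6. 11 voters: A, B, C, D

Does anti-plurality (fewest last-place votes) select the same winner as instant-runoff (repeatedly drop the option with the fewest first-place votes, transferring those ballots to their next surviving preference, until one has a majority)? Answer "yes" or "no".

Anti-plurality — last-place votes: A 54, D 29, C 18, B 4. Winner: B.
Instant-runoff — R1 A 11, D 76, C 0, B 18 (D winner). Winner: D.
The two methods disagree.

no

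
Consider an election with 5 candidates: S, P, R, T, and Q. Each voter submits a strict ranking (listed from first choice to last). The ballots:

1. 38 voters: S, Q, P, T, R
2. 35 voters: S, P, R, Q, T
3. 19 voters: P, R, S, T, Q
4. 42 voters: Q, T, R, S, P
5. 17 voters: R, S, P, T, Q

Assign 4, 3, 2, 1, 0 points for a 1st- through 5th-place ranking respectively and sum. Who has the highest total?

S: 38·4 + 35·4 + 19·2 + 42·1 + 17·3 = 423
P: 38·2 + 35·3 + 19·4 + 42·0 + 17·2 = 291
R: 38·0 + 35·2 + 19·3 + 42·2 + 17·4 = 279
T: 38·1 + 35·0 + 19·1 + 42·3 + 17·1 = 200
Q: 38·3 + 35·1 + 19·0 + 42·4 + 17·0 = 317
S has the highest Borda score (423).

S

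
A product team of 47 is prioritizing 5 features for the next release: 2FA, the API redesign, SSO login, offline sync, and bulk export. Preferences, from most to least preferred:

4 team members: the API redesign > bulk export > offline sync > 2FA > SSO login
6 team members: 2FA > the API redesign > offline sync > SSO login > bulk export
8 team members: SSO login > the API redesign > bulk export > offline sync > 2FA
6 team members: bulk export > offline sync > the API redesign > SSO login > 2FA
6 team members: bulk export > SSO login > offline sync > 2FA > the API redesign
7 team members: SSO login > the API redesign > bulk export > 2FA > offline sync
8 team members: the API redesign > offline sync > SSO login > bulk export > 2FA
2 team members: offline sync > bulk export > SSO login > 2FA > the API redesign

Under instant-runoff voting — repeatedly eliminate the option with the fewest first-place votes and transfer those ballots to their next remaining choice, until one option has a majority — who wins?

the API redesign

Round 1: 2FA 6, the API redesign 12, SSO login 15, offline sync 2, bulk export 12. Eliminate offline sync.
Round 2: 2FA 6, the API redesign 12, SSO login 15, bulk export 14. Eliminate 2FA.
Round 3: the API redesign 18, SSO login 15, bulk export 14. Eliminate bulk export.
Round 4: the API redesign 24, SSO login 23. The API redesign has a majority.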